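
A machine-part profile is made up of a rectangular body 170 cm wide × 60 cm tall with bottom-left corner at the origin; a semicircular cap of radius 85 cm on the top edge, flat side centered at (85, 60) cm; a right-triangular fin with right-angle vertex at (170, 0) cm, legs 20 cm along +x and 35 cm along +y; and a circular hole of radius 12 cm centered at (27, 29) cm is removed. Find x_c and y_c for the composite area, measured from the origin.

x_c = 87.72 cm, y_c = 64.69 cm

rectangular body: A = 170 × 60 = 10200.00, centroid at (85.00, 30.00).
semicircular top: A = ½π·85² = 11349.00, centroid at (85.00, 96.08).
triangular fin: A = ½·20·35 = 350.00, centroid at (176.67, 11.67).
hole: A = −π·12² = -452.39, centroid at (27.00, 29.00).
ΣA = 21446.61 cm², ΣAx_c = 1881284.12 cm³, ΣAy_c = 1387320.92 cm³.
x_c = 1881284.12/21446.61 = 87.72 cm; y_c = 1387320.92/21446.61 = 64.69 cm.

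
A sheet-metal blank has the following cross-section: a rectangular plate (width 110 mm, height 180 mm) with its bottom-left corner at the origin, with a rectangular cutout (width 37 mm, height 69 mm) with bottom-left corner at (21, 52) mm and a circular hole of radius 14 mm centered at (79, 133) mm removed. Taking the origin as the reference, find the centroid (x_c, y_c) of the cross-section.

plate: A = 110 × 180 = 19800.00, centroid at (55.00, 90.00).
hole 1: A = −(37 × 69) = -2553.00, centroid at (39.50, 86.50).
hole 2: A = −π·14² = -615.75, centroid at (79.00, 133.00).
ΣA = 16631.25 mm², ΣAx_c = 939512.08 mm³, ΣAy_c = 1479270.46 mm³.
x_c = 939512.08/16631.25 = 56.49 mm; y_c = 1479270.46/16631.25 = 88.95 mm.

x_c = 56.49 mm, y_c = 88.95 mm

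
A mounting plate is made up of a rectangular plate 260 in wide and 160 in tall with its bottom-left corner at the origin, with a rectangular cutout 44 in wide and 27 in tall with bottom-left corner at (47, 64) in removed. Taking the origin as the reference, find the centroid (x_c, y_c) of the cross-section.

x_c = 131.79 in, y_c = 80.07 in

Part | A | x̄ᵢ | ȳᵢ | A·x̄ᵢ | A·ȳᵢ
plate | 41600.00 | 130.00 | 80.00 | 5408000.00 | 3328000.00
hole | -1188.00 | 69.00 | 77.50 | -81972.00 | -92070.00
Σ | 40412.00 |  |  | 5326028.00 | 3235930.00
x_c = 5326028.00 / 40412.00 = 131.79 in
y_c = 3235930.00 / 40412.00 = 80.07 in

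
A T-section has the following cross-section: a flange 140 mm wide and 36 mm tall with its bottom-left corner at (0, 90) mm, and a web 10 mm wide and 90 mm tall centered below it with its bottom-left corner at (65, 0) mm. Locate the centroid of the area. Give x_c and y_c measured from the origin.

x_c = 70.00 mm, y_c = 98.45 mm

web: A = 10 × 90 = 900.00, centroid at (70.00, 45.00).
flange: A = 140 × 36 = 5040.00, centroid at (70.00, 108.00).
ΣA = 5940.00 mm², ΣAx_c = 415800.00 mm³, ΣAy_c = 584820.00 mm³.
x_c = 415800.00/5940.00 = 70.00 mm; y_c = 584820.00/5940.00 = 98.45 mm.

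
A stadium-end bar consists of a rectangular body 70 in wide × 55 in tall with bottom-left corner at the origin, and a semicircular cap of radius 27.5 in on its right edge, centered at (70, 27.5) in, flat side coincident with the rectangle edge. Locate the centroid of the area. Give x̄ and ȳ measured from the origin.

x̄ = 46.00 in, ȳ = 27.50 in

rectangular body: A = 70 × 55 = 3850.00, centroid at (35.00, 27.50).
semicircular end: A = ½π·27.5² = 1187.91, centroid at (81.67, 27.50).
ΣA = 5037.91 in², ΣAx̄ = 231768.61 in³, ΣAȳ = 138542.65 in³.
x̄ = 231768.61/5037.91 = 46.00 in; ȳ = 138542.65/5037.91 = 27.50 in.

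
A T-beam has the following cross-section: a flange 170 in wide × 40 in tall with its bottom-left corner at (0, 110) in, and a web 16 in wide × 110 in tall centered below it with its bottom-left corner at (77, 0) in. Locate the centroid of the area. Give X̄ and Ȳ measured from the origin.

X̄ = 85.00 in, Ȳ = 114.58 in

web: A = 16 × 110 = 1760.00, centroid at (85.00, 55.00).
flange: A = 170 × 40 = 6800.00, centroid at (85.00, 130.00).
ΣA = 8560.00 in², ΣAX̄ = 727600.00 in³, ΣAȲ = 980800.00 in³.
X̄ = 727600.00/8560.00 = 85.00 in; Ȳ = 980800.00/8560.00 = 114.58 in.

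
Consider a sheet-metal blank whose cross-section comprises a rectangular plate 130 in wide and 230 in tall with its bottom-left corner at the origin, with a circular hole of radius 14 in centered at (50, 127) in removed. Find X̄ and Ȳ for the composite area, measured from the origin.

X̄ = 65.32 in, Ȳ = 114.75 in

plate: A = 130 × 230 = 29900.00, centroid at (65.00, 115.00).
hole: A = −π·14² = -615.75, centroid at (50.00, 127.00).
ΣA = 29284.25 in², ΣAX̄ = 1912712.39 in³, ΣAȲ = 3360299.48 in³.
X̄ = 1912712.39/29284.25 = 65.32 in; Ȳ = 3360299.48/29284.25 = 114.75 in.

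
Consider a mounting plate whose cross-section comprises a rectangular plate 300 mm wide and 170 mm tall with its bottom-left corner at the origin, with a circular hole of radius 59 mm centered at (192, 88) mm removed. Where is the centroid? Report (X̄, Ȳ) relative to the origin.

X̄ = 138.54 mm, Ȳ = 84.18 mm

Part | A | x̄ᵢ | ȳᵢ | A·x̄ᵢ | A·ȳᵢ
plate | 51000.00 | 150.00 | 85.00 | 7650000.00 | 4335000.00
hole | -10935.88 | 192.00 | 88.00 | -2099689.73 | -962357.79
Σ | 40064.12 |  |  | 5550310.27 | 3372642.21
X̄ = 5550310.27 / 40064.12 = 138.54 mm
Ȳ = 3372642.21 / 40064.12 = 84.18 mm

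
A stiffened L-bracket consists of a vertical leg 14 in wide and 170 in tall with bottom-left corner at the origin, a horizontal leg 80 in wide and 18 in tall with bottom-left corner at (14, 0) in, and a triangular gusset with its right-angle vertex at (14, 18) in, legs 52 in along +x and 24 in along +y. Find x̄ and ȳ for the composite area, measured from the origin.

vertical leg: A = 14 × 170 = 2380.00, centroid at (7.00, 85.00).
horizontal leg: A = 80 × 18 = 1440.00, centroid at (54.00, 9.00).
gusset: A = ½·52·24 = 624.00, centroid at (31.33, 26.00).
ΣA = 4444.00 in², ΣAx̄ = 113972.00 in³, ΣAȳ = 231484.00 in³.
x̄ = 113972.00/4444.00 = 25.65 in; ȳ = 231484.00/4444.00 = 52.09 in.

x̄ = 25.65 in, ȳ = 52.09 in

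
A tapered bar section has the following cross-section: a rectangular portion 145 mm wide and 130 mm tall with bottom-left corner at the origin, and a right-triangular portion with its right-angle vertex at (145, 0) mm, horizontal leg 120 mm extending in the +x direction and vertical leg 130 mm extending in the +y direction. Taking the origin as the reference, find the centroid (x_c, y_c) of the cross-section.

x_c = 105.43 mm, y_c = 58.66 mm

rectangular portion: A = 145 × 130 = 18850.00, centroid at (72.50, 65.00).
triangular portion: A = ½·120·130 = 7800.00, centroid at (185.00, 43.33).
ΣA = 26650.00 mm²
ΣAx_c = (18850.00)(72.50) + (7800.00)(185.00) = 2809625.00 mm³
ΣAy_c = (18850.00)(65.00) + (7800.00)(43.33) = 1563250.00 mm³
x_c = 2809625.00 / 26650.00 = 105.43 mm
y_c = 1563250.00 / 26650.00 = 58.66 mm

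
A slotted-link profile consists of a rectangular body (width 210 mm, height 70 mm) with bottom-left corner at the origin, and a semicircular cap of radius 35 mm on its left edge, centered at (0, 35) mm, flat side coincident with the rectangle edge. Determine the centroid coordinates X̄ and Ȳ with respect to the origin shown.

rectangular body: A = 210 × 70 = 14700.00, centroid at (105.00, 35.00).
semicircular end: A = ½π·35² = 1924.23, centroid at (-14.85, 35.00).
ΣA = 16624.23 mm²
ΣAX̄ = (14700.00)(105.00) + (1924.23)(-14.85) = 1514916.67 mm³
ΣAȲ = (14700.00)(35.00) + (1924.23)(35.00) = 581847.89 mm³
X̄ = 1514916.67 / 16624.23 = 91.13 mm
Ȳ = 581847.89 / 16624.23 = 35.00 mm

X̄ = 91.13 mm, Ȳ = 35.00 mm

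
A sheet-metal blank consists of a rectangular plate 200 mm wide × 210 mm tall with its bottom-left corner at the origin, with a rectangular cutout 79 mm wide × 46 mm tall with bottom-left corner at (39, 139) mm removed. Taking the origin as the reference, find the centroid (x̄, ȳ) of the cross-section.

x̄ = 102.04 mm, ȳ = 99.60 mm

plate: A = 200 × 210 = 42000.00, centroid at (100.00, 105.00).
hole: A = −(79 × 46) = -3634.00, centroid at (78.50, 162.00).
ΣA = 38366.00 mm²
ΣAx̄ = (42000.00)(100.00) + (-3634.00)(78.50) = 3914731.00 mm³
ΣAȳ = (42000.00)(105.00) + (-3634.00)(162.00) = 3821292.00 mm³
x̄ = 3914731.00 / 38366.00 = 102.04 mm
ȳ = 3821292.00 / 38366.00 = 99.60 mm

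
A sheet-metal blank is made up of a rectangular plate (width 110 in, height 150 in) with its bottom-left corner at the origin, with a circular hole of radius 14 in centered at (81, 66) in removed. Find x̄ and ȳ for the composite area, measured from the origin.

plate: A = 110 × 150 = 16500.00, centroid at (55.00, 75.00).
hole: A = −π·14² = -615.75, centroid at (81.00, 66.00).
ΣA = 15884.25 in²
ΣAx̄ = (16500.00)(55.00) + (-615.75)(81.00) = 857624.08 in³
ΣAȳ = (16500.00)(75.00) + (-615.75)(66.00) = 1196860.36 in³
x̄ = 857624.08 / 15884.25 = 53.99 in
ȳ = 1196860.36 / 15884.25 = 75.35 in

x̄ = 53.99 in, ȳ = 75.35 in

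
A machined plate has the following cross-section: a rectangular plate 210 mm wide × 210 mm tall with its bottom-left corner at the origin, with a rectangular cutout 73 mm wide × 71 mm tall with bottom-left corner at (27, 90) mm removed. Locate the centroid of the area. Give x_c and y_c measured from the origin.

x_c = 110.53 mm, y_c = 102.27 mm

plate: A = 210 × 210 = 44100.00, centroid at (105.00, 105.00).
hole: A = −(73 × 71) = -5183.00, centroid at (63.50, 125.50).
ΣA = 38917.00 mm², ΣAx_c = 4301379.50 mm³, ΣAy_c = 3980033.50 mm³.
x_c = 4301379.50/38917.00 = 110.53 mm; y_c = 3980033.50/38917.00 = 102.27 mm.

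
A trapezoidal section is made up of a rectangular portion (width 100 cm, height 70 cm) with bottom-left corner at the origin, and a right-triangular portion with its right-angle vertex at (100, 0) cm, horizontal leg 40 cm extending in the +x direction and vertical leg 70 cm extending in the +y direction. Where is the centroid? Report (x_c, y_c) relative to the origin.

Part | A | x̄ᵢ | ȳᵢ | A·x̄ᵢ | A·ȳᵢ
rectangular portion | 7000.00 | 50.00 | 35.00 | 350000.00 | 245000.00
triangular portion | 1400.00 | 113.33 | 23.33 | 158666.67 | 32666.67
Σ | 8400.00 |  |  | 508666.67 | 277666.67
x_c = 508666.67 / 8400.00 = 60.56 cm
y_c = 277666.67 / 8400.00 = 33.06 cm

x_c = 60.56 cm, y_c = 33.06 cm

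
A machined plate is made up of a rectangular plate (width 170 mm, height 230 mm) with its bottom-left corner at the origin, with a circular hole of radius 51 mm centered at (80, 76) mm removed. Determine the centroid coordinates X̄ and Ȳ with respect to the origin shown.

X̄ = 86.32 mm, Ȳ = 125.30 mm

Part | A | x̄ᵢ | ȳᵢ | A·x̄ᵢ | A·ȳᵢ
plate | 39100.00 | 85.00 | 115.00 | 3323500.00 | 4496500.00
hole | -8171.28 | 80.00 | 76.00 | -653702.60 | -621017.47
Σ | 30928.72 |  |  | 2669797.40 | 3875482.53
X̄ = 2669797.40 / 30928.72 = 86.32 mm
Ȳ = 3875482.53 / 30928.72 = 125.30 mm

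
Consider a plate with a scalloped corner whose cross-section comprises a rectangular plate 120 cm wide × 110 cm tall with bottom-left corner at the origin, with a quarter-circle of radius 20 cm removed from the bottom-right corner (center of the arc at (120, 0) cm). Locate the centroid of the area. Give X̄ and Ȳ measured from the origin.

X̄ = 58.74 cm, Ȳ = 56.13 cm

Part | A | x̄ᵢ | ȳᵢ | A·x̄ᵢ | A·ȳᵢ
plate | 13200.00 | 60.00 | 55.00 | 792000.00 | 726000.00
removed quarter-circle | -314.16 | 111.51 | 8.49 | -35032.45 | -2666.67
Σ | 12885.84 |  |  | 756967.55 | 723333.33
X̄ = 756967.55 / 12885.84 = 58.74 cm
Ȳ = 723333.33 / 12885.84 = 56.13 cm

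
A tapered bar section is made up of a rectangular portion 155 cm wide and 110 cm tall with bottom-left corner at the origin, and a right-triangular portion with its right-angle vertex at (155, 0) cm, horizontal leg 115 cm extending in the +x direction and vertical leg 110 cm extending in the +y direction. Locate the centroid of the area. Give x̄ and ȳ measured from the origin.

rectangular portion: A = 155 × 110 = 17050.00, centroid at (77.50, 55.00).
triangular portion: A = ½·115·110 = 6325.00, centroid at (193.33, 36.67).
ΣA = 23375.00 cm²
ΣAx̄ = (17050.00)(77.50) + (6325.00)(193.33) = 2544208.33 cm³
ΣAȳ = (17050.00)(55.00) + (6325.00)(36.67) = 1169666.67 cm³
x̄ = 2544208.33 / 23375.00 = 108.84 cm
ȳ = 1169666.67 / 23375.00 = 50.04 cm

x̄ = 108.84 cm, ȳ = 50.04 cm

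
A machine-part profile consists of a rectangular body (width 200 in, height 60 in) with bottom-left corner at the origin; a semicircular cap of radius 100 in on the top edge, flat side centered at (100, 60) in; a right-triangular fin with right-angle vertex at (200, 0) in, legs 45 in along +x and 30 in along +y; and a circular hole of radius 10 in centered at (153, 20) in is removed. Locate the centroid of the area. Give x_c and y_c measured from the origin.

x_c = 102.17 in, y_c = 70.17 in

Part | A | x̄ᵢ | ȳᵢ | A·x̄ᵢ | A·ȳᵢ
rectangular body | 12000.00 | 100.00 | 30.00 | 1200000.00 | 360000.00
semicircular top | 15707.96 | 100.00 | 102.44 | 1570796.33 | 1609144.46
triangular fin | 675.00 | 215.00 | 10.00 | 145125.00 | 6750.00
hole | -314.16 | 153.00 | 20.00 | -48066.37 | -6283.19
Σ | 28068.80 |  |  | 2867854.96 | 1969611.28
x_c = 2867854.96 / 28068.80 = 102.17 in
y_c = 1969611.28 / 28068.80 = 70.17 in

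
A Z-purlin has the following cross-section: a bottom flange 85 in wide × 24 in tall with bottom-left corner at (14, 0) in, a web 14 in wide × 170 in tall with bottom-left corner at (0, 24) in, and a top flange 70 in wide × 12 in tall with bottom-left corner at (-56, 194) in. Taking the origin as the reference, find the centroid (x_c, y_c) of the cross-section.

x_c = 21.73 in, y_c = 85.91 in

bottom flange: A = 85 × 24 = 2040.00, centroid at (56.50, 12.00).
web: A = 14 × 170 = 2380.00, centroid at (7.00, 109.00).
top flange: A = 70 × 12 = 840.00, centroid at (-21.00, 200.00).
ΣA = 5260.00 in², ΣAx_c = 114280.00 in³, ΣAy_c = 451900.00 in³.
x_c = 114280.00/5260.00 = 21.73 in; y_c = 451900.00/5260.00 = 85.91 in.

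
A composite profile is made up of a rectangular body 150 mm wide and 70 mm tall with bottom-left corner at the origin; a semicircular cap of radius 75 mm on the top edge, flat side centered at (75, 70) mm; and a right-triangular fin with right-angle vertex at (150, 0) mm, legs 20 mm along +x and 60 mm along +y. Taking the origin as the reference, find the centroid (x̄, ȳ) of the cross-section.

x̄ = 77.46 mm, ȳ = 64.17 mm

rectangular body: A = 150 × 70 = 10500.00, centroid at (75.00, 35.00).
semicircular top: A = ½π·75² = 8835.73, centroid at (75.00, 101.83).
triangular fin: A = ½·20·60 = 600.00, centroid at (156.67, 20.00).
ΣA = 19935.73 mm², ΣAx̄ = 1544179.70 mm³, ΣAȳ = 1279251.05 mm³.
x̄ = 1544179.70/19935.73 = 77.46 mm; ȳ = 1279251.05/19935.73 = 64.17 mm.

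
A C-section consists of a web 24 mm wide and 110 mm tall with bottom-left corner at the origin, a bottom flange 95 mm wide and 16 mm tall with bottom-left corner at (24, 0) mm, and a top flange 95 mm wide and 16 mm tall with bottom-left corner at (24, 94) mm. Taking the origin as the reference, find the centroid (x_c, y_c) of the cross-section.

web: A = 24 × 110 = 2640.00, centroid at (12.00, 55.00).
bottom flange: A = 95 × 16 = 1520.00, centroid at (71.50, 8.00).
top flange: A = 95 × 16 = 1520.00, centroid at (71.50, 102.00).
ΣA = 5680.00 mm², ΣAx_c = 249040.00 mm³, ΣAy_c = 312400.00 mm³.
x_c = 249040.00/5680.00 = 43.85 mm; y_c = 312400.00/5680.00 = 55.00 mm.

x_c = 43.85 mm, y_c = 55.00 mm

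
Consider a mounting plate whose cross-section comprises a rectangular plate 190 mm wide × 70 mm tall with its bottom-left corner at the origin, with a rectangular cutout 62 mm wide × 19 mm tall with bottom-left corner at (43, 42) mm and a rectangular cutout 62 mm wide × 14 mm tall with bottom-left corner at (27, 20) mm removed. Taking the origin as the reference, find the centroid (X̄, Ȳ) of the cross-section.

plate: A = 190 × 70 = 13300.00, centroid at (95.00, 35.00).
hole 1: A = −(62 × 19) = -1178.00, centroid at (74.00, 51.50).
hole 2: A = −(62 × 14) = -868.00, centroid at (58.00, 27.00).
ΣA = 11254.00 mm², ΣAX̄ = 1125984.00 mm³, ΣAȲ = 381397.00 mm³.
X̄ = 1125984.00/11254.00 = 100.05 mm; Ȳ = 381397.00/11254.00 = 33.89 mm.

X̄ = 100.05 mm, Ȳ = 33.89 mm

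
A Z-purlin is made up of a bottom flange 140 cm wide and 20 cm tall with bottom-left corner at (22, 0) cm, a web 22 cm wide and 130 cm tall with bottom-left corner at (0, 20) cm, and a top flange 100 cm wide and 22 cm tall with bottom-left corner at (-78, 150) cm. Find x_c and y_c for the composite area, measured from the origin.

x_c = 28.94 cm, y_c = 79.55 cm

bottom flange: A = 140 × 20 = 2800.00, centroid at (92.00, 10.00).
web: A = 22 × 130 = 2860.00, centroid at (11.00, 85.00).
top flange: A = 100 × 22 = 2200.00, centroid at (-28.00, 161.00).
ΣA = 7860.00 cm²
ΣAx_c = (2800.00)(92.00) + (2860.00)(11.00) + (2200.00)(-28.00) = 227460.00 cm³
ΣAy_c = (2800.00)(10.00) + (2860.00)(85.00) + (2200.00)(161.00) = 625300.00 cm³
x_c = 227460.00 / 7860.00 = 28.94 cm
y_c = 625300.00 / 7860.00 = 79.55 cm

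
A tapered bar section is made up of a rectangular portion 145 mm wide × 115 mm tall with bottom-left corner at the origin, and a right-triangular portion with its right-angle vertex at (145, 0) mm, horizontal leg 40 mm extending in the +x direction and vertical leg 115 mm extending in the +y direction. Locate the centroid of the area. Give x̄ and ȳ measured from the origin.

x̄ = 82.90 mm, ȳ = 55.18 mm

Part | A | x̄ᵢ | ȳᵢ | A·x̄ᵢ | A·ȳᵢ
rectangular portion | 16675.00 | 72.50 | 57.50 | 1208937.50 | 958812.50
triangular portion | 2300.00 | 158.33 | 38.33 | 364166.67 | 88166.67
Σ | 18975.00 |  |  | 1573104.17 | 1046979.17
x̄ = 1573104.17 / 18975.00 = 82.90 mm
ȳ = 1046979.17 / 18975.00 = 55.18 mm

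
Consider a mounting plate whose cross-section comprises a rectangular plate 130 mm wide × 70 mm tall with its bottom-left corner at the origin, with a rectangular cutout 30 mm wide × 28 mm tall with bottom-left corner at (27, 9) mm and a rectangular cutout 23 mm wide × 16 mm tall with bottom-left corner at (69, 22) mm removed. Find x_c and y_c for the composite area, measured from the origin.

plate: A = 130 × 70 = 9100.00, centroid at (65.00, 35.00).
hole 1: A = −(30 × 28) = -840.00, centroid at (42.00, 23.00).
hole 2: A = −(23 × 16) = -368.00, centroid at (80.50, 30.00).
ΣA = 7892.00 mm²
ΣAx_c = (9100.00)(65.00) + (-840.00)(42.00) + (-368.00)(80.50) = 526596.00 mm³
ΣAy_c = (9100.00)(35.00) + (-840.00)(23.00) + (-368.00)(30.00) = 288140.00 mm³
x_c = 526596.00 / 7892.00 = 66.73 mm
y_c = 288140.00 / 7892.00 = 36.51 mm

x_c = 66.73 mm, y_c = 36.51 mm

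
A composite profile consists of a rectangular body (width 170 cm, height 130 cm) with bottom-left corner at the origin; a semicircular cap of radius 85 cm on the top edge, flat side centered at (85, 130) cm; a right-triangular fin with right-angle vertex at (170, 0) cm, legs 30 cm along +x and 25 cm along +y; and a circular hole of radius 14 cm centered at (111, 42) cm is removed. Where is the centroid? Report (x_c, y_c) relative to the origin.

rectangular body: A = 170 × 130 = 22100.00, centroid at (85.00, 65.00).
semicircular top: A = ½π·85² = 11349.00, centroid at (85.00, 166.08).
triangular fin: A = ½·30·25 = 375.00, centroid at (180.00, 8.33).
hole: A = −π·14² = -615.75, centroid at (111.00, 42.00).
ΣA = 33208.25 cm²
ΣAx_c = (22100.00)(85.00) + (11349.00)(85.00) + (375.00)(180.00) + (-615.75)(111.00) = 2842316.80 cm³
ΣAy_c = (22100.00)(65.00) + (11349.00)(166.08) + (375.00)(8.33) + (-615.75)(42.00) = 3298550.53 cm³
x_c = 2842316.80 / 33208.25 = 85.59 cm
y_c = 3298550.53 / 33208.25 = 99.33 cm

x_c = 85.59 cm, y_c = 99.33 cm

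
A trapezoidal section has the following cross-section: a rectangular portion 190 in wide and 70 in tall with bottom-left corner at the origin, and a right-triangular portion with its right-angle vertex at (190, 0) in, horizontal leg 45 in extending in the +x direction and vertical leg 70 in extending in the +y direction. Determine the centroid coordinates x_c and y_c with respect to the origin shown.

Part | A | x̄ᵢ | ȳᵢ | A·x̄ᵢ | A·ȳᵢ
rectangular portion | 13300.00 | 95.00 | 35.00 | 1263500.00 | 465500.00
triangular portion | 1575.00 | 205.00 | 23.33 | 322875.00 | 36750.00
Σ | 14875.00 |  |  | 1586375.00 | 502250.00
x_c = 1586375.00 / 14875.00 = 106.65 in
y_c = 502250.00 / 14875.00 = 33.76 in

x_c = 106.65 in, y_c = 33.76 in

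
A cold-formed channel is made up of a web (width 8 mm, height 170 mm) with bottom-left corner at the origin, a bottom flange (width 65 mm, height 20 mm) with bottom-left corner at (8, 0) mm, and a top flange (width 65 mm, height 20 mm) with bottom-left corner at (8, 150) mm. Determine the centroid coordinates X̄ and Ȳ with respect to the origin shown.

X̄ = 27.96 mm, Ȳ = 85.00 mm

web: A = 8 × 170 = 1360.00, centroid at (4.00, 85.00).
bottom flange: A = 65 × 20 = 1300.00, centroid at (40.50, 10.00).
top flange: A = 65 × 20 = 1300.00, centroid at (40.50, 160.00).
ΣA = 3960.00 mm², ΣAX̄ = 110740.00 mm³, ΣAȲ = 336600.00 mm³.
X̄ = 110740.00/3960.00 = 27.96 mm; Ȳ = 336600.00/3960.00 = 85.00 mm.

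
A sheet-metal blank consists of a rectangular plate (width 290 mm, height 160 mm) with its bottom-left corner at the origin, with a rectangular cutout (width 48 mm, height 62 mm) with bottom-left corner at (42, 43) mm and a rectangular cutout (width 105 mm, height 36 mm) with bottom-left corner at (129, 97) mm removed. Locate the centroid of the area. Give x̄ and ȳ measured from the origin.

plate: A = 290 × 160 = 46400.00, centroid at (145.00, 80.00).
hole 1: A = −(48 × 62) = -2976.00, centroid at (66.00, 74.00).
hole 2: A = −(105 × 36) = -3780.00, centroid at (181.50, 115.00).
ΣA = 39644.00 mm²
ΣAx̄ = (46400.00)(145.00) + (-2976.00)(66.00) + (-3780.00)(181.50) = 5845514.00 mm³
ΣAȳ = (46400.00)(80.00) + (-2976.00)(74.00) + (-3780.00)(115.00) = 3057076.00 mm³
x̄ = 5845514.00 / 39644.00 = 147.45 mm
ȳ = 3057076.00 / 39644.00 = 77.11 mm

x̄ = 147.45 mm, ȳ = 77.11 mm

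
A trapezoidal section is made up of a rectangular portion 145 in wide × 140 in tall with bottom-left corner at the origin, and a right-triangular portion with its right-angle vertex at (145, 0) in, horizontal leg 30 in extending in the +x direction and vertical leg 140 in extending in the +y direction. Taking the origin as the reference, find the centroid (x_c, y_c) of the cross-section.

Part | A | x̄ᵢ | ȳᵢ | A·x̄ᵢ | A·ȳᵢ
rectangular portion | 20300.00 | 72.50 | 70.00 | 1471750.00 | 1421000.00
triangular portion | 2100.00 | 155.00 | 46.67 | 325500.00 | 98000.00
Σ | 22400.00 |  |  | 1797250.00 | 1519000.00
x_c = 1797250.00 / 22400.00 = 80.23 in
y_c = 1519000.00 / 22400.00 = 67.81 in

x_c = 80.23 in, y_c = 67.81 in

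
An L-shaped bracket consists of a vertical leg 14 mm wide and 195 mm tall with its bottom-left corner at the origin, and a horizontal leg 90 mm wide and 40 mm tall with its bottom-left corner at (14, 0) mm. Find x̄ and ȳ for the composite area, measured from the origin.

vertical leg: A = 14 × 195 = 2730.00, centroid at (7.00, 97.50).
horizontal leg: A = 90 × 40 = 3600.00, centroid at (59.00, 20.00).
ΣA = 6330.00 mm², ΣAx̄ = 231510.00 mm³, ΣAȳ = 338175.00 mm³.
x̄ = 231510.00/6330.00 = 36.57 mm; ȳ = 338175.00/6330.00 = 53.42 mm.

x̄ = 36.57 mm, ȳ = 53.42 mm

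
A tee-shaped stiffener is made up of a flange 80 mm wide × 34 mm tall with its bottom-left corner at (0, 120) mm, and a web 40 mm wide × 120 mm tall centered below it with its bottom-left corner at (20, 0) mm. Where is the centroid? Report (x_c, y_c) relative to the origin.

web: A = 40 × 120 = 4800.00, centroid at (40.00, 60.00).
flange: A = 80 × 34 = 2720.00, centroid at (40.00, 137.00).
ΣA = 7520.00 mm²
ΣAx_c = (4800.00)(40.00) + (2720.00)(40.00) = 300800.00 mm³
ΣAy_c = (4800.00)(60.00) + (2720.00)(137.00) = 660640.00 mm³
x_c = 300800.00 / 7520.00 = 40.00 mm
y_c = 660640.00 / 7520.00 = 87.85 mm

x_c = 40.00 mm, y_c = 87.85 mm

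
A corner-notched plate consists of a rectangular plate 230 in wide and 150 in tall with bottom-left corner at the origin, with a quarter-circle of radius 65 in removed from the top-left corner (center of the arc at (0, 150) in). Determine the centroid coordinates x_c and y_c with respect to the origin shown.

Part | A | x̄ᵢ | ȳᵢ | A·x̄ᵢ | A·ȳᵢ
plate | 34500.00 | 115.00 | 75.00 | 3967500.00 | 2587500.00
removed quarter-circle | -3318.31 | 27.59 | 122.41 | -91541.67 | -406204.42
Σ | 31181.69 |  |  | 3875958.33 | 2181295.58
x_c = 3875958.33 / 31181.69 = 124.30 in
y_c = 2181295.58 / 31181.69 = 69.95 in

x_c = 124.30 in, y_c = 69.95 in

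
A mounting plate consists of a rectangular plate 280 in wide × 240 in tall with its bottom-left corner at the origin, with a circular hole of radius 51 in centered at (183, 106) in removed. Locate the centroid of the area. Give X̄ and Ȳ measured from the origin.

Part | A | x̄ᵢ | ȳᵢ | A·x̄ᵢ | A·ȳᵢ
plate | 67200.00 | 140.00 | 120.00 | 9408000.00 | 8064000.00
hole | -8171.28 | 183.00 | 106.00 | -1495344.70 | -866155.94
Σ | 59028.72 |  |  | 7912655.30 | 7197844.06
X̄ = 7912655.30 / 59028.72 = 134.05 in
Ȳ = 7197844.06 / 59028.72 = 121.94 in

X̄ = 134.05 in, Ȳ = 121.94 in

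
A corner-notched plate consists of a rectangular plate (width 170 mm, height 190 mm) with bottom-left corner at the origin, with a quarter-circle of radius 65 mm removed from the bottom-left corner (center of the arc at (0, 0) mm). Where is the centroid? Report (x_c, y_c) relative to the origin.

x_c = 91.57 mm, y_c = 102.72 mm

plate: A = 170 × 190 = 32300.00, centroid at (85.00, 95.00).
removed quarter-circle: A = −¼π·65² = -3318.31, centroid at (27.59, 27.59).
ΣA = 28981.69 mm²
ΣAx_c = (32300.00)(85.00) + (-3318.31)(27.59) = 2653958.33 mm³
ΣAy_c = (32300.00)(95.00) + (-3318.31)(27.59) = 2976958.33 mm³
x_c = 2653958.33 / 28981.69 = 91.57 mm
y_c = 2976958.33 / 28981.69 = 102.72 mm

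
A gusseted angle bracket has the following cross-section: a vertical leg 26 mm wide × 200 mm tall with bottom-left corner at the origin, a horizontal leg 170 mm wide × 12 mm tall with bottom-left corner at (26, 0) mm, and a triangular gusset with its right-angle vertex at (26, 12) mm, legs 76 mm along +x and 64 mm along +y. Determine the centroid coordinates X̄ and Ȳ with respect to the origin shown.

Part | A | x̄ᵢ | ȳᵢ | A·x̄ᵢ | A·ȳᵢ
vertical leg | 5200.00 | 13.00 | 100.00 | 67600.00 | 520000.00
horizontal leg | 2040.00 | 111.00 | 6.00 | 226440.00 | 12240.00
gusset | 2432.00 | 51.33 | 33.33 | 124842.67 | 81066.67
Σ | 9672.00 |  |  | 418882.67 | 613306.67
X̄ = 418882.67 / 9672.00 = 43.31 mm
Ȳ = 613306.67 / 9672.00 = 63.41 mm

X̄ = 43.31 mm, Ȳ = 63.41 mm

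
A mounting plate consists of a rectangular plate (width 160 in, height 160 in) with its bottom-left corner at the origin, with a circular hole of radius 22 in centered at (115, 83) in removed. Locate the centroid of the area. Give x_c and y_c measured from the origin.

plate: A = 160 × 160 = 25600.00, centroid at (80.00, 80.00).
hole: A = −π·22² = -1520.53, centroid at (115.00, 83.00).
ΣA = 24079.47 in², ΣAx_c = 1873138.95 in³, ΣAy_c = 1921795.94 in³.
x_c = 1873138.95/24079.47 = 77.79 in; y_c = 1921795.94/24079.47 = 79.81 in.

x_c = 77.79 in, y_c = 79.81 in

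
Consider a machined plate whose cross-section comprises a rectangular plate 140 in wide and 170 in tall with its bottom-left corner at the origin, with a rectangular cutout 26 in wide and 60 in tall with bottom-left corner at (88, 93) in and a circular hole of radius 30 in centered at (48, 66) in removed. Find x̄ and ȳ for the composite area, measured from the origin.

x̄ = 70.71 in, ȳ = 84.71 in

Part | A | x̄ᵢ | ȳᵢ | A·x̄ᵢ | A·ȳᵢ
plate | 23800.00 | 70.00 | 85.00 | 1666000.00 | 2023000.00
hole 1 | -1560.00 | 101.00 | 123.00 | -157560.00 | -191880.00
hole 2 | -2827.43 | 48.00 | 66.00 | -135716.80 | -186610.60
Σ | 19412.57 |  |  | 1372723.20 | 1644509.40
x̄ = 1372723.20 / 19412.57 = 70.71 in
ȳ = 1644509.40 / 19412.57 = 84.71 in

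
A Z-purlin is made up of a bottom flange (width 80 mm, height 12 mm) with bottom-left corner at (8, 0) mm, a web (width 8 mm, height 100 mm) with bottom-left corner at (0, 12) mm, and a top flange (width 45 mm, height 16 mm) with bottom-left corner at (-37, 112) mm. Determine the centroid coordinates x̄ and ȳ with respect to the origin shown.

x̄ = 15.66 mm, ȳ = 57.16 mm

bottom flange: A = 80 × 12 = 960.00, centroid at (48.00, 6.00).
web: A = 8 × 100 = 800.00, centroid at (4.00, 62.00).
top flange: A = 45 × 16 = 720.00, centroid at (-14.50, 120.00).
ΣA = 2480.00 mm²
ΣAx̄ = (960.00)(48.00) + (800.00)(4.00) + (720.00)(-14.50) = 38840.00 mm³
ΣAȳ = (960.00)(6.00) + (800.00)(62.00) + (720.00)(120.00) = 141760.00 mm³
x̄ = 38840.00 / 2480.00 = 15.66 mm
ȳ = 141760.00 / 2480.00 = 57.16 mm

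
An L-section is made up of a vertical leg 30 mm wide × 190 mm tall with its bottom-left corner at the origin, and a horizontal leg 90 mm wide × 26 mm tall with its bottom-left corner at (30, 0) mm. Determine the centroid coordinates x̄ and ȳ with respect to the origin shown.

x̄ = 32.46 mm, ȳ = 71.13 mm

vertical leg: A = 30 × 190 = 5700.00, centroid at (15.00, 95.00).
horizontal leg: A = 90 × 26 = 2340.00, centroid at (75.00, 13.00).
ΣA = 8040.00 mm², ΣAx̄ = 261000.00 mm³, ΣAȳ = 571920.00 mm³.
x̄ = 261000.00/8040.00 = 32.46 mm; ȳ = 571920.00/8040.00 = 71.13 mm.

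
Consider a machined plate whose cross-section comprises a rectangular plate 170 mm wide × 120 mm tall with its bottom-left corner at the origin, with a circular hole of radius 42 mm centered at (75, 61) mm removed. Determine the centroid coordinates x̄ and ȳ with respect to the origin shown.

x̄ = 88.73 mm, ȳ = 59.63 mm

Part | A | x̄ᵢ | ȳᵢ | A·x̄ᵢ | A·ȳᵢ
plate | 20400.00 | 85.00 | 60.00 | 1734000.00 | 1224000.00
hole | -5541.77 | 75.00 | 61.00 | -415632.71 | -338047.94
Σ | 14858.23 |  |  | 1318367.29 | 885952.06
x̄ = 1318367.29 / 14858.23 = 88.73 mm
ȳ = 885952.06 / 14858.23 = 59.63 mm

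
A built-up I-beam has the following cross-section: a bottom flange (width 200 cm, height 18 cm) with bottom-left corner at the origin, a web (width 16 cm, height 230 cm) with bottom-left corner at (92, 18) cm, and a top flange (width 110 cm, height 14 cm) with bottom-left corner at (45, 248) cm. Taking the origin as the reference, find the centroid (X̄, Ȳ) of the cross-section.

X̄ = 100.00 cm, Ȳ = 103.69 cm

bottom flange: A = 200 × 18 = 3600.00, centroid at (100.00, 9.00).
web: A = 16 × 230 = 3680.00, centroid at (100.00, 133.00).
top flange: A = 110 × 14 = 1540.00, centroid at (100.00, 255.00).
ΣA = 8820.00 cm²
ΣAX̄ = (3600.00)(100.00) + (3680.00)(100.00) + (1540.00)(100.00) = 882000.00 cm³
ΣAȲ = (3600.00)(9.00) + (3680.00)(133.00) + (1540.00)(255.00) = 914540.00 cm³
X̄ = 882000.00 / 8820.00 = 100.00 cm
Ȳ = 914540.00 / 8820.00 = 103.69 cm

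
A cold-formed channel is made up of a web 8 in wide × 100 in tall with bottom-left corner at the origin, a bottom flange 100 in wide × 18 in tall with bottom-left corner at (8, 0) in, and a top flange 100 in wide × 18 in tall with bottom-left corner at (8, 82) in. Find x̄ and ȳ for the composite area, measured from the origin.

web: A = 8 × 100 = 800.00, centroid at (4.00, 50.00).
bottom flange: A = 100 × 18 = 1800.00, centroid at (58.00, 9.00).
top flange: A = 100 × 18 = 1800.00, centroid at (58.00, 91.00).
ΣA = 4400.00 in²
ΣAx̄ = (800.00)(4.00) + (1800.00)(58.00) + (1800.00)(58.00) = 212000.00 in³
ΣAȳ = (800.00)(50.00) + (1800.00)(9.00) + (1800.00)(91.00) = 220000.00 in³
x̄ = 212000.00 / 4400.00 = 48.18 in
ȳ = 220000.00 / 4400.00 = 50.00 in

x̄ = 48.18 in, ȳ = 50.00 in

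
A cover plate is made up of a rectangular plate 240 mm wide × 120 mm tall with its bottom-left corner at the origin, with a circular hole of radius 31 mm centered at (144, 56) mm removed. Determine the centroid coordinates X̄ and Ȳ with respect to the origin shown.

X̄ = 117.19 mm, Ȳ = 60.47 mm

plate: A = 240 × 120 = 28800.00, centroid at (120.00, 60.00).
hole: A = −π·31² = -3019.07, centroid at (144.00, 56.00).
ΣA = 25780.93 mm², ΣAX̄ = 3021253.84 mm³, ΣAȲ = 1558932.05 mm³.
X̄ = 3021253.84/25780.93 = 117.19 mm; Ȳ = 1558932.05/25780.93 = 60.47 mm.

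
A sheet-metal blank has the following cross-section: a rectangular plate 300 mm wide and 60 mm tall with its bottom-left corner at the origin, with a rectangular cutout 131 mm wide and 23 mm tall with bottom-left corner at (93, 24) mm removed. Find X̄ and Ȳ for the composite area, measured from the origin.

X̄ = 148.29 mm, Ȳ = 28.89 mm

Part | A | x̄ᵢ | ȳᵢ | A·x̄ᵢ | A·ȳᵢ
plate | 18000.00 | 150.00 | 30.00 | 2700000.00 | 540000.00
hole | -3013.00 | 158.50 | 35.50 | -477560.50 | -106961.50
Σ | 14987.00 |  |  | 2222439.50 | 433038.50
X̄ = 2222439.50 / 14987.00 = 148.29 mm
Ȳ = 433038.50 / 14987.00 = 28.89 mm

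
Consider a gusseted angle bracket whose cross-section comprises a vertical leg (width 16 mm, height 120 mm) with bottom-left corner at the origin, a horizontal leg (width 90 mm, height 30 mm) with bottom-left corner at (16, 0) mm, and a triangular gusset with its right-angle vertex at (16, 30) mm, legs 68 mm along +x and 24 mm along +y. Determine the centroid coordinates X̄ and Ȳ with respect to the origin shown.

X̄ = 38.93 mm, Ȳ = 34.35 mm

vertical leg: A = 16 × 120 = 1920.00, centroid at (8.00, 60.00).
horizontal leg: A = 90 × 30 = 2700.00, centroid at (61.00, 15.00).
gusset: A = ½·68·24 = 816.00, centroid at (38.67, 38.00).
ΣA = 5436.00 mm²
ΣAX̄ = (1920.00)(8.00) + (2700.00)(61.00) + (816.00)(38.67) = 211612.00 mm³
ΣAȲ = (1920.00)(60.00) + (2700.00)(15.00) + (816.00)(38.00) = 186708.00 mm³
X̄ = 211612.00 / 5436.00 = 38.93 mm
Ȳ = 186708.00 / 5436.00 = 34.35 mm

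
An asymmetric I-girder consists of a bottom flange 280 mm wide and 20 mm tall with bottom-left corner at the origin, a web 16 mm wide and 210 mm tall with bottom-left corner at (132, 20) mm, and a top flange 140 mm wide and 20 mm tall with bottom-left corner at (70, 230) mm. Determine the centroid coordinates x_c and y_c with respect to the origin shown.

bottom flange: A = 280 × 20 = 5600.00, centroid at (140.00, 10.00).
web: A = 16 × 210 = 3360.00, centroid at (140.00, 125.00).
top flange: A = 140 × 20 = 2800.00, centroid at (140.00, 240.00).
ΣA = 11760.00 mm²
ΣAx_c = (5600.00)(140.00) + (3360.00)(140.00) + (2800.00)(140.00) = 1646400.00 mm³
ΣAy_c = (5600.00)(10.00) + (3360.00)(125.00) + (2800.00)(240.00) = 1148000.00 mm³
x_c = 1646400.00 / 11760.00 = 140.00 mm
y_c = 1148000.00 / 11760.00 = 97.62 mm

x_c = 140.00 mm, y_c = 97.62 mm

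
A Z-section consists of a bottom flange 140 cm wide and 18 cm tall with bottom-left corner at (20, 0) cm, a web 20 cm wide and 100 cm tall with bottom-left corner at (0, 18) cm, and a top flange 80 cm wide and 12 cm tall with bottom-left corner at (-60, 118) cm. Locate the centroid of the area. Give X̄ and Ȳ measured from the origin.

X̄ = 41.53 cm, Ȳ = 50.68 cm

Part | A | x̄ᵢ | ȳᵢ | A·x̄ᵢ | A·ȳᵢ
bottom flange | 2520.00 | 90.00 | 9.00 | 226800.00 | 22680.00
web | 2000.00 | 10.00 | 68.00 | 20000.00 | 136000.00
top flange | 960.00 | -20.00 | 124.00 | -19200.00 | 119040.00
Σ | 5480.00 |  |  | 227600.00 | 277720.00
X̄ = 227600.00 / 5480.00 = 41.53 cm
Ȳ = 277720.00 / 5480.00 = 50.68 cm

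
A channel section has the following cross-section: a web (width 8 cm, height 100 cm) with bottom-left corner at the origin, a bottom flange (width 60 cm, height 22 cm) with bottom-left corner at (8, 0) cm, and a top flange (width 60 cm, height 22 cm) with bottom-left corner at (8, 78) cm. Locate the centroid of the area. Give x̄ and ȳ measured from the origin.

web: A = 8 × 100 = 800.00, centroid at (4.00, 50.00).
bottom flange: A = 60 × 22 = 1320.00, centroid at (38.00, 11.00).
top flange: A = 60 × 22 = 1320.00, centroid at (38.00, 89.00).
ΣA = 3440.00 cm², ΣAx̄ = 103520.00 cm³, ΣAȳ = 172000.00 cm³.
x̄ = 103520.00/3440.00 = 30.09 cm; ȳ = 172000.00/3440.00 = 50.00 cm.

x̄ = 30.09 cm, ȳ = 50.00 cm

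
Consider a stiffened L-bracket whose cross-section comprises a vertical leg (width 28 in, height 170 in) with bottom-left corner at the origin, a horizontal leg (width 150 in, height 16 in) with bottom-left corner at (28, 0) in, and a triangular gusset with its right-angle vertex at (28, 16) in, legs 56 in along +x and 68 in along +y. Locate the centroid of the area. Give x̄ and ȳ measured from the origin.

Part | A | x̄ᵢ | ȳᵢ | A·x̄ᵢ | A·ȳᵢ
vertical leg | 4760.00 | 14.00 | 85.00 | 66640.00 | 404600.00
horizontal leg | 2400.00 | 103.00 | 8.00 | 247200.00 | 19200.00
gusset | 1904.00 | 46.67 | 38.67 | 88853.33 | 73621.33
Σ | 9064.00 |  |  | 402693.33 | 497421.33
x̄ = 402693.33 / 9064.00 = 44.43 in
ȳ = 497421.33 / 9064.00 = 54.88 in

x̄ = 44.43 in, ȳ = 54.88 in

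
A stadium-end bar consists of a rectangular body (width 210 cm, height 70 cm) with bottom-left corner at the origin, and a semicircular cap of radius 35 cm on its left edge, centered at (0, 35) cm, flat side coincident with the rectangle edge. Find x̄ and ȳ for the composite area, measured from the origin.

rectangular body: A = 210 × 70 = 14700.00, centroid at (105.00, 35.00).
semicircular end: A = ½π·35² = 1924.23, centroid at (-14.85, 35.00).
ΣA = 16624.23 cm², ΣAx̄ = 1514916.67 cm³, ΣAȳ = 581847.89 cm³.
x̄ = 1514916.67/16624.23 = 91.13 cm; ȳ = 581847.89/16624.23 = 35.00 cm.

x̄ = 91.13 cm, ȳ = 35.00 cm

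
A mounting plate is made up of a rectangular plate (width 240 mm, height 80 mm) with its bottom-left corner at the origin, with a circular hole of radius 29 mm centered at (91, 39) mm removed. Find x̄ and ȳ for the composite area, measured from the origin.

plate: A = 240 × 80 = 19200.00, centroid at (120.00, 40.00).
hole: A = −π·29² = -2642.08, centroid at (91.00, 39.00).
ΣA = 16557.92 mm², ΣAx̄ = 2063570.77 mm³, ΣAȳ = 664958.90 mm³.
x̄ = 2063570.77/16557.92 = 124.63 mm; ȳ = 664958.90/16557.92 = 40.16 mm.

x̄ = 124.63 mm, ȳ = 40.16 mm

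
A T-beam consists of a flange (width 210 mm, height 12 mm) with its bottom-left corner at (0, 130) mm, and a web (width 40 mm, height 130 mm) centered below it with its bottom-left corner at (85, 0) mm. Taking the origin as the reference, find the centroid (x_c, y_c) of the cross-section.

x_c = 105.00 mm, y_c = 88.18 mm

web: A = 40 × 130 = 5200.00, centroid at (105.00, 65.00).
flange: A = 210 × 12 = 2520.00, centroid at (105.00, 136.00).
ΣA = 7720.00 mm²
ΣAx_c = (5200.00)(105.00) + (2520.00)(105.00) = 810600.00 mm³
ΣAy_c = (5200.00)(65.00) + (2520.00)(136.00) = 680720.00 mm³
x_c = 810600.00 / 7720.00 = 105.00 mm
y_c = 680720.00 / 7720.00 = 88.18 mm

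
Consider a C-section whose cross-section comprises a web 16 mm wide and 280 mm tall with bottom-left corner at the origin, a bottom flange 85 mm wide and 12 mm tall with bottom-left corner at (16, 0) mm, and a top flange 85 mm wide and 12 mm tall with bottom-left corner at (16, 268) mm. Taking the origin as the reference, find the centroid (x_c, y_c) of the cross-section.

web: A = 16 × 280 = 4480.00, centroid at (8.00, 140.00).
bottom flange: A = 85 × 12 = 1020.00, centroid at (58.50, 6.00).
top flange: A = 85 × 12 = 1020.00, centroid at (58.50, 274.00).
ΣA = 6520.00 mm²
ΣAx_c = (4480.00)(8.00) + (1020.00)(58.50) + (1020.00)(58.50) = 155180.00 mm³
ΣAy_c = (4480.00)(140.00) + (1020.00)(6.00) + (1020.00)(274.00) = 912800.00 mm³
x_c = 155180.00 / 6520.00 = 23.80 mm
y_c = 912800.00 / 6520.00 = 140.00 mm

x_c = 23.80 mm, y_c = 140.00 mm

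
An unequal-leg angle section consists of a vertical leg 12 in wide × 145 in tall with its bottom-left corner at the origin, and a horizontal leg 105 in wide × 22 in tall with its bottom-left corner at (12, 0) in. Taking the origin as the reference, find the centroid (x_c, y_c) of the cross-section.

vertical leg: A = 12 × 145 = 1740.00, centroid at (6.00, 72.50).
horizontal leg: A = 105 × 22 = 2310.00, centroid at (64.50, 11.00).
ΣA = 4050.00 in², ΣAx_c = 159435.00 in³, ΣAy_c = 151560.00 in³.
x_c = 159435.00/4050.00 = 39.37 in; y_c = 151560.00/4050.00 = 37.42 in.

x_c = 39.37 in, y_c = 37.42 in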